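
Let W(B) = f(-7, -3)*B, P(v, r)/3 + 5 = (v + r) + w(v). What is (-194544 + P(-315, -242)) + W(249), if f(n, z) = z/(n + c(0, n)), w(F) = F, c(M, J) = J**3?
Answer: -69010503/350 ≈ -1.9717e+5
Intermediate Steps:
P(v, r) = -15 + 3*r + 6*v (P(v, r) = -15 + 3*((v + r) + v) = -15 + 3*((r + v) + v) = -15 + 3*(r + 2*v) = -15 + (3*r + 6*v) = -15 + 3*r + 6*v)
f(n, z) = z/(n + n**3)
W(B) = 3*B/350 (W(B) = (-3/(-7 + (-7)**3))*B = (-3/(-7 - 343))*B = (-3/(-350))*B = (-3*(-1/350))*B = 3*B/350)
(-194544 + P(-315, -242)) + W(249) = (-194544 + (-15 + 3*(-242) + 6*(-315))) + (3/350)*249 = (-194544 + (-15 - 726 - 1890)) + 747/350 = (-194544 - 2631) + 747/350 = -197175 + 747/350 = -69010503/350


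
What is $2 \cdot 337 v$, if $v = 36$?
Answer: $24264$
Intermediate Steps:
$2 \cdot 337 v = 2 \cdot 337 \cdot 36 = 674 \cdot 36 = 24264$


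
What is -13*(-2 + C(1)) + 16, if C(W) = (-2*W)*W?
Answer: 68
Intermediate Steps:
C(W) = -2*W²
-13*(-2 + C(1)) + 16 = -13*(-2 - 2*1²) + 16 = -13*(-2 - 2*1) + 16 = -13*(-2 - 2) + 16 = -13*(-4) + 16 = 52 + 16 = 68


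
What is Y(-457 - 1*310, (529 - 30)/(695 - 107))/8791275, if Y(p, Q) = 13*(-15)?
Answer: -13/586085 ≈ -2.2181e-5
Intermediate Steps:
Y(p, Q) = -195
Y(-457 - 1*310, (529 - 30)/(695 - 107))/8791275 = -195/8791275 = -195*1/8791275 = -13/586085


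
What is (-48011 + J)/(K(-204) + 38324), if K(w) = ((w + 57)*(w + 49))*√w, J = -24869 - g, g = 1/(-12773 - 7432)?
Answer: -14108409562819/542386045072395 + 2236788866081*I*√51/72318139342986 ≈ -0.026012 + 0.22088*I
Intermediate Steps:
g = -1/20205 (g = 1/(-20205) = -1/20205 ≈ -4.9493e-5)
J = -502478144/20205 (J = -24869 - 1*(-1/20205) = -24869 + 1/20205 = -502478144/20205 ≈ -24869.)
K(w) = √w*(49 + w)*(57 + w) (K(w) = ((57 + w)*(49 + w))*√w = ((49 + w)*(57 + w))*√w = √w*(49 + w)*(57 + w))
(-48011 + J)/(K(-204) + 38324) = (-48011 - 502478144/20205)/(√(-204)*(2793 + (-204)² + 106*(-204)) + 38324) = -1472540399/(20205*((2*I*√51)*(2793 + 41616 - 21624) + 38324)) = -1472540399/(20205*((2*I*√51)*22785 + 38324)) = -1472540399/(20205*(45570*I*√51 + 38324)) = -1472540399/(20205*(38324 + 45570*I*√51))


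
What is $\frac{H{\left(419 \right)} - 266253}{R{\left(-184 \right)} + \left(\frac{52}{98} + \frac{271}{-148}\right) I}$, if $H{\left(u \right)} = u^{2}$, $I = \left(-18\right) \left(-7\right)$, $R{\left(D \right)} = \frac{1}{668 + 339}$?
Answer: $\frac{47307305192}{85472635} \approx 553.48$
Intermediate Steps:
$R{\left(D \right)} = \frac{1}{1007}$
$I = 126$
$\frac{H{\left(419 \right)} - 266253}{R{\left(-184 \right)} + \left(\frac{52}{98} + \frac{271}{-148}\right) I} = \frac{419^{2} - 266253}{\frac{1}{1007} + \left(\frac{52}{98} + \frac{271}{-148}\right) 126} = \frac{175561 - 266253}{\frac{1}{1007} + \left(52 \cdot \frac{1}{98} + 271 \left(- \frac{1}{148}\right)\right) 126} = - \frac{90692}{\frac{1}{1007} + \left(\frac{26}{49} - \frac{271}{148}\right) 126} = - \frac{90692}{\frac{1}{1007} - \frac{84879}{518}} = - \frac{90692}{- \frac{85472635}{521626}} = \left(-90692\right) \left(- \frac{521626}{85472635}\right) = \frac{47307305192}{85472635}$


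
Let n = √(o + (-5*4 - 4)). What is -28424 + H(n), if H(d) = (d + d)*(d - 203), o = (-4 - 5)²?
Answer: -28310 - 406*√57 ≈ -31375.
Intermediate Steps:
o = 81 (o = (-9)² = 81)
n = √57 (n = √(81 + (-5*4 - 4)) = √(81 + (-20 - 4)) = √(81 - 24) = √57 ≈ 7.5498)
H(d) = 2*d*(-203 + d) (H(d) = (2*d)*(-203 + d) = 2*d*(-203 + d))
-28424 + H(n) = -28424 + 2*√57*(-203 + √57)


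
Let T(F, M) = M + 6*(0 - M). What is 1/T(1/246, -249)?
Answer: 1/1245 ≈ 0.00080321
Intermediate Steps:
T(F, M) = -5*M (T(F, M) = M + 6*(-M) = M - 6*M = -5*M)
1/T(1/246, -249) = 1/(-5*(-249)) = 1/1245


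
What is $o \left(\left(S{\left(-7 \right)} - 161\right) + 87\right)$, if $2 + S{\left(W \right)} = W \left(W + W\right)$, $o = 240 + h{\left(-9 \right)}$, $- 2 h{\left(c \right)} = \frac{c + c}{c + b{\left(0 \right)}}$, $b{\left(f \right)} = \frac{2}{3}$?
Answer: $\frac{131406}{25} \approx 5256.2$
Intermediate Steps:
$b{\left(f \right)} = \frac{2}{3}$ ($b{\left(f \right)} = 2 \cdot \frac{1}{3} = \frac{2}{3}$)
$h{\left(c \right)} = - \frac{c}{\frac{2}{3} + c}$ ($h{\left(c \right)} = - \frac{\left(c + c\right) \frac{1}{c + \frac{2}{3}}}{2} = - \frac{2 c \frac{1}{\frac{2}{3} + c}}{2} = - \frac{c}{\frac{2}{3} + c}$)
$o = \frac{5973}{25}$ ($o = 240 - - \frac{27}{2 + 3 \left(-9\right)} = 240 - - \frac{27}{2 - 27} = 240 - - \frac{27}{-25} = 240 - \left(-27\right) \left(- \frac{1}{25}\right) = 240 - \frac{27}{25} = \frac{5973}{25} \approx 238.92$)
$S{\left(W \right)} = -2 + 2 W^{2}$ ($S{\left(W \right)} = -2 + W \left(W + W\right) = -2 + W 2 W = -2 + 2 W^{2}$)
$o \left(\left(S{\left(-7 \right)} - 161\right) + 87\right) = \frac{5973 \left(\left(\left(-2 + 2 \left(-7\right)^{2}\right) - 161\right) + 87\right)}{25} = \frac{5973 \left(\left(\left(-2 + 2 \cdot 49\right) - 161\right) + 87\right)}{25} = \frac{5973 \left(\left(\left(-2 + 98\right) - 161\right) + 87\right)}{25} = \frac{5973 \left(\left(96 - 161\right) + 87\right)}{25} = \frac{5973 \left(-65 + 87\right)}{25} = \frac{5973}{25} \cdot 22 = \frac{131406}{25}$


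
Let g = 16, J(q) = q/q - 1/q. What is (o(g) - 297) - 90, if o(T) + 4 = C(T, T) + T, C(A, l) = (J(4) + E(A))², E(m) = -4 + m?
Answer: -3399/16 ≈ -212.44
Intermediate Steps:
J(q) = 1 - 1/q
C(A, l) = (-13/4 + A)² (C(A, l) = ((-1 + 4)/4 + (-4 + A))² = ((¼)*3 + (-4 + A))² = (¾ + (-4 + A))² = (-13/4 + A)²)
o(T) = -4 + T + (-13 + 4*T)²/16 (o(T) = -4 + ((-13 + 4*T)²/16 + T) = -4 + (T + (-13 + 4*T)²/16) = -4 + T + (-13 + 4*T)²/16)
(o(g) - 297) - 90 = ((105/16 + 16² - 11/2*16) - 297) - 90 = ((105/16 + 256 - 88) - 297) - 90 = (2793/16 - 297) - 90 = -1959/16 - 90 = -3399/16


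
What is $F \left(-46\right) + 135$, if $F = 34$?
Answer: $-1429$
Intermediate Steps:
$F \left(-46\right) + 135 = 34 \left(-46\right) + 135 = -1564 + 135 = -1429$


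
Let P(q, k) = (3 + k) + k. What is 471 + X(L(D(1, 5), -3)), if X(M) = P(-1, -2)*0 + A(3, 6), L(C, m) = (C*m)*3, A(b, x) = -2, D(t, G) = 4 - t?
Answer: 469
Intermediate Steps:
P(q, k) = 3 + 2*k
L(C, m) = 3*C*m
X(M) = -2 (X(M) = (3 + 2*(-2))*0 - 2 = (3 - 4)*0 - 2 = -1*0 - 2 = 0 - 2 = -2)
471 + X(L(D(1, 5), -3)) = 471 - 2 = 469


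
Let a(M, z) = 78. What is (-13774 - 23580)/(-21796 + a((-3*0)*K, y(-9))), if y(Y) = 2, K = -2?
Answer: 18677/10859 ≈ 1.7200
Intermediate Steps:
(-13774 - 23580)/(-21796 + a((-3*0)*K, y(-9))) = (-13774 - 23580)/(-21796 + 78) = -37354/(-21718) = -37354*(-1/21718) = 18677/10859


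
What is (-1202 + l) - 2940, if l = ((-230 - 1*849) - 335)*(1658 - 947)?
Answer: -1009496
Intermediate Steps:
l = -1005354 (l = ((-230 - 849) - 335)*711 = (-1079 - 335)*711 = -1414*711 = -1005354)
(-1202 + l) - 2940 = (-1202 - 1005354) - 2940 = -1006556 - 2940 = -1009496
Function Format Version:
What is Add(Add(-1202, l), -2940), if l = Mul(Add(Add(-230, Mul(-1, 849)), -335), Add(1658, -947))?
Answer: -1009496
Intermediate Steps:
l = -1005354 (l = Mul(Add(Add(-230, -849), -335), 711) = Mul(Add(-1079, -335), 711) = Mul(-1414, 711) = -1005354)
Add(Add(-1202, l), -2940) = Add(Add(-1202, -1005354), -2940) = Add(-1006556, -2940) = -1009496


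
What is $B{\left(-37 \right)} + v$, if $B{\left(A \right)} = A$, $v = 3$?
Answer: $-34$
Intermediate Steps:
$B{\left(-37 \right)} + v = -37 + 3 = -34$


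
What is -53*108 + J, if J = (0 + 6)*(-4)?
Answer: -5748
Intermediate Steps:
J = -24 (J = 6*(-4) = -24)
-53*108 + J = -53*108 - 24 = -5724 - 24 = -5748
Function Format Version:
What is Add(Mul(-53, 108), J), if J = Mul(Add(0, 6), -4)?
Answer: -5748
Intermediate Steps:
J = -24 (J = Mul(6, -4) = -24)
Add(Mul(-53, 108), J) = Add(Mul(-53, 108), -24) = Add(-5724, -24) = -5748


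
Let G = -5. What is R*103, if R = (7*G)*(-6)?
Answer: 21630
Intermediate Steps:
R = 210 (R = (7*(-5))*(-6) = -35*(-6) = 210)
R*103 = 210*103 = 21630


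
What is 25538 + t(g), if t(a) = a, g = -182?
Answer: 25356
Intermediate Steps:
25538 + t(g) = 25538 - 182 = 25356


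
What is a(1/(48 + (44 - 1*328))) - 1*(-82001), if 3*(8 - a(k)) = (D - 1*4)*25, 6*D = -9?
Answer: 492329/6 ≈ 82055.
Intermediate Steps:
D = -3/2 (D = (⅙)*(-9) = -3/2 ≈ -1.5000)
a(k) = 323/6 (a(k) = 8 - (-3/2 - 1*4)*25/3 = 8 - (-3/2 - 4)*25/3 = 8 - (-11)*25/6 = 8 - ⅓*(-275/2) = 8 + 275/6 = 323/6)
a(1/(48 + (44 - 1*328))) - 1*(-82001) = 323/6 - 1*(-82001) = 323/6 + 82001 = 492329/6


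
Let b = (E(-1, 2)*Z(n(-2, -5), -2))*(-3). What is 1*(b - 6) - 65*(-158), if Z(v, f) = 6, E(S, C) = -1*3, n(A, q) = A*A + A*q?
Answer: 10318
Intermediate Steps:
n(A, q) = A**2 + A*q
E(S, C) = -3
b = 54 (b = -3*6*(-3) = -18*(-3) = 54)
1*(b - 6) - 65*(-158) = 1*(54 - 6) - 65*(-158) = 1*48 + 10270 = 48 + 10270 = 10318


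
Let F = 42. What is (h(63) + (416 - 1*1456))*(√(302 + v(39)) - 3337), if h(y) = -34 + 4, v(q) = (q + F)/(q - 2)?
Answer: 3570590 - 1070*√416435/37 ≈ 3.5519e+6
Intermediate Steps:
v(q) = (42 + q)/(-2 + q) (v(q) = (q + 42)/(q - 2) = (42 + q)/(-2 + q))
h(y) = -30
(h(63) + (416 - 1*1456))*(√(302 + v(39)) - 3337) = (-30 + (416 - 1*1456))*(√(302 + (42 + 39)/(-2 + 39)) - 3337) = (-30 + (416 - 1456))*(√(302 + 81/37) - 3337) = (-30 - 1040)*(√(302 + (1/37)*81) - 3337) = -1070*(√(302 + 81/37) - 3337) = -1070*(√(11255/37) - 3337) = -1070*(√416435/37 - 3337) = -1070*(-3337 + √416435/37) = 3570590 - 1070*√416435/37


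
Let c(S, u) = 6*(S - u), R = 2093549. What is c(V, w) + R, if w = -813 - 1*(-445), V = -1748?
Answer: 2085269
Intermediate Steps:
w = -368 (w = -813 + 445 = -368)
c(S, u) = -6*u + 6*S
c(V, w) + R = (-6*(-368) + 6*(-1748)) + 2093549 = (2208 - 10488) + 2093549 = -8280 + 2093549 = 2085269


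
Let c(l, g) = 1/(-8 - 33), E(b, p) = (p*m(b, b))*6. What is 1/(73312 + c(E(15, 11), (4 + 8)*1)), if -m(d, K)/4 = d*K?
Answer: 41/3005791 ≈ 1.3640e-5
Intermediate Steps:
m(d, K) = -4*K*d (m(d, K) = -4*d*K = -4*K*d)
E(b, p) = -24*p*b**2 (E(b, p) = (p*(-4*b*b))*6 = (p*(-4*b**2))*6 = -4*p*b**2*6 = -24*p*b**2)
c(l, g) = -1/41 (c(l, g) = 1/(-41) = -1/41)
1/(73312 + c(E(15, 11), (4 + 8)*1)) = 1/(73312 - 1/41) = 1/(3005791/41) = 41/3005791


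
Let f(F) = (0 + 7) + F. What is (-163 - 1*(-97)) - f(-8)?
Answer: -65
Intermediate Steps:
f(F) = 7 + F
(-163 - 1*(-97)) - f(-8) = (-163 - 1*(-97)) - (7 - 8) = (-163 + 97) - 1*(-1) = -66 + 1 = -65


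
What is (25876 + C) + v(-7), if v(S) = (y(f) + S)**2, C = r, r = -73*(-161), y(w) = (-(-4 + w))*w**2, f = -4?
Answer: 52270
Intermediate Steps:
y(w) = w**2*(4 - w) (y(w) = (4 - w)*w**2 = w**2*(4 - w))
r = 11753
C = 11753
v(S) = (128 + S)**2 (v(S) = ((-4)**2*(4 - 1*(-4)) + S)**2 = (16*(4 + 4) + S)**2 = (16*8 + S)**2 = (128 + S)**2)
(25876 + C) + v(-7) = (25876 + 11753) + (128 - 7)**2 = 37629 + 121**2 = 37629 + 14641 = 52270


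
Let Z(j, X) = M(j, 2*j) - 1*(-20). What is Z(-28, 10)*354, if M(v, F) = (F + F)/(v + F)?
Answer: 7552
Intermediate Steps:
M(v, F) = 2*F/(F + v) (M(v, F) = (2*F)/(F + v) = 2*F/(F + v))
Z(j, X) = 64/3 (Z(j, X) = 2*(2*j)/(2*j + j) - 1*(-20) = 2*(2*j)/((3*j)) + 20 = 2*(2*j)*(1/(3*j)) + 20 = 4/3 + 20 = 64/3)
Z(-28, 10)*354 = (64/3)*354 = 7552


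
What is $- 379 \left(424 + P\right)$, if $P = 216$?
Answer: $-242560$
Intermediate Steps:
$- 379 \left(424 + P\right) = - 379 \left(424 + 216\right) = \left(-379\right) 640 = -242560$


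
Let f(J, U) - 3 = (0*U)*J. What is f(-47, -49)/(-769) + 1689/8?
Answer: 1298817/6152 ≈ 211.12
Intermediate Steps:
f(J, U) = 3 (f(J, U) = 3 + (0*U)*J = 3 + 0*J = 3 + 0 = 3)
f(-47, -49)/(-769) + 1689/8 = 3/(-769) + 1689/8 = 3*(-1/769) + 1689*(1/8) = -3/769 + 1689/8 = 1298817/6152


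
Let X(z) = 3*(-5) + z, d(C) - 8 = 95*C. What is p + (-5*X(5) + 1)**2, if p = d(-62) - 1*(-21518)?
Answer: 18237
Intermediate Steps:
d(C) = 8 + 95*C
X(z) = -15 + z
p = 15636 (p = (8 + 95*(-62)) - 1*(-21518) = (8 - 5890) + 21518 = -5882 + 21518 = 15636)
p + (-5*X(5) + 1)**2 = 15636 + (-5*(-15 + 5) + 1)**2 = 15636 + (-5*(-10) + 1)**2 = 15636 + (50 + 1)**2 = 15636 + 51**2 = 15636 + 2601 = 18237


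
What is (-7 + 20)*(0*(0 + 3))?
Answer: 0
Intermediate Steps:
(-7 + 20)*(0*(0 + 3)) = 13*(0*3) = 13*0 = 0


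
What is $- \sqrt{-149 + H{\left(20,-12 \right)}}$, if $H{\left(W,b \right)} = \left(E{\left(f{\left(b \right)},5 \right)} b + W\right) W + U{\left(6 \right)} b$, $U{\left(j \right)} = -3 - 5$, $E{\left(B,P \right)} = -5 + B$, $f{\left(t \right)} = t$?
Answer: $- \sqrt{4427} \approx -66.536$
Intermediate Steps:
$U{\left(j \right)} = -8$
$H{\left(W,b \right)} = - 8 b + W \left(W + b \left(-5 + b\right)\right)$ ($H{\left(W,b \right)} = \left(\left(-5 + b\right) b + W\right) W - 8 b = \left(b \left(-5 + b\right) + W\right) W - 8 b = \left(W + b \left(-5 + b\right)\right) W - 8 b = W \left(W + b \left(-5 + b\right)\right) - 8 b = - 8 b + W \left(W + b \left(-5 + b\right)\right)$)
$- \sqrt{-149 + H{\left(20,-12 \right)}} = - \sqrt{-149 + \left(20^{2} - -96 + 20 \left(-12\right) \left(-5 - 12\right)\right)} = - \sqrt{-149 + \left(400 + 96 + 20 \left(-12\right) \left(-17\right)\right)} = - \sqrt{-149 + \left(400 + 96 + 4080\right)} = - \sqrt{-149 + 4576} = - \sqrt{4427}$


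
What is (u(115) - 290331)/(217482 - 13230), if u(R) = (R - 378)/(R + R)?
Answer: -66776393/46977960 ≈ -1.4214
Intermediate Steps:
u(R) = (-378 + R)/(2*R) (u(R) = (-378 + R)/((2*R)) = (-378 + R)*(1/(2*R)) = (-378 + R)/(2*R))
(u(115) - 290331)/(217482 - 13230) = ((1/2)*(-378 + 115)/115 - 290331)/(217482 - 13230) = ((1/2)*(1/115)*(-263) - 290331)/204252 = (-263/230 - 290331)*(1/204252) = -66776393/230*1/204252 = -66776393/46977960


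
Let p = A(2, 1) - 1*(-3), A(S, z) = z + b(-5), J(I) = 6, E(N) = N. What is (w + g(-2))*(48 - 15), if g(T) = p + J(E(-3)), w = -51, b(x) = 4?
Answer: -1221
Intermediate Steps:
A(S, z) = 4 + z (A(S, z) = z + 4 = 4 + z)
p = 8 (p = (4 + 1) - 1*(-3) = 5 + 3 = 8)
g(T) = 14 (g(T) = 8 + 6 = 14)
(w + g(-2))*(48 - 15) = (-51 + 14)*(48 - 15) = -37*33 = -1221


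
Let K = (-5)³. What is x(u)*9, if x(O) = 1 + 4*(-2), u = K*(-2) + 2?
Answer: -63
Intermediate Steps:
K = -125
u = 252 (u = -125*(-2) + 2 = 250 + 2 = 252)
x(O) = -7 (x(O) = 1 - 8 = -7)
x(u)*9 = -7*9 = -63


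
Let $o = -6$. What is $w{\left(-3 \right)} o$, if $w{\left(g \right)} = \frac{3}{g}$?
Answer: $6$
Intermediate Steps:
$w{\left(-3 \right)} o = \frac{3}{-3} \left(-6\right) = 3 \left(- \frac{1}{3}\right) \left(-6\right) = \left(-1\right) \left(-6\right) = 6$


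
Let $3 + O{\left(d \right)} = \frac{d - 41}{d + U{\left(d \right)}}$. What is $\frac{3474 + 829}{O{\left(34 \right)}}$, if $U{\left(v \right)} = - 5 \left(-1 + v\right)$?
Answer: $- \frac{563693}{386} \approx -1460.3$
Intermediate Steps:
$U{\left(v \right)} = 5 - 5 v$
$O{\left(d \right)} = -3 + \frac{-41 + d}{5 - 4 d}$ ($O{\left(d \right)} = -3 + \frac{d - 41}{d - \left(-5 + 5 d\right)} = -3 + \frac{-41 + d}{5 - 4 d}$)
$\frac{3474 + 829}{O{\left(34 \right)}} = \frac{3474 + 829}{\frac{1}{-5 + 4 \cdot 34} \left(56 - 442\right)} = \frac{4303}{\frac{1}{-5 + 136} \left(56 - 442\right)} = \frac{4303}{\frac{1}{131} \left(-386\right)} = \frac{4303}{- \frac{386}{131}} = 4303 \left(- \frac{131}{386}\right) = - \frac{563693}{386}$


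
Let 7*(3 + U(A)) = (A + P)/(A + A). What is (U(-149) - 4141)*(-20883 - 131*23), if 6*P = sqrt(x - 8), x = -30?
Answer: 693163220/7 + 5974*I*sqrt(38)/3129 ≈ 9.9023e+7 + 11.769*I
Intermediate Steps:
P = I*sqrt(38)/6 (P = sqrt(-30 - 8)/6 = sqrt(-38)/6 = (I*sqrt(38))/6 = I*sqrt(38)/6 ≈ 1.0274*I)
U(A) = -3 + (A + I*sqrt(38)/6)/(14*A) (U(A) = -3 + ((A + I*sqrt(38)/6)/(A + A))/7 = -3 + ((A + I*sqrt(38)/6)/((2*A)))/7 = -3 + ((A + I*sqrt(38)/6)*(1/(2*A)))/7 = -3 + ((A + I*sqrt(38)/6)/(2*A))/7 = -3 + (A + I*sqrt(38)/6)/(14*A))
(U(-149) - 4141)*(-20883 - 131*23) = ((1/84)*(-246*(-149) + I*sqrt(38))/(-149) - 4141)*(-20883 - 131*23) = ((1/84)*(-1/149)*(36654 + I*sqrt(38)) - 4141)*(-20883 - 3013) = ((-41/14 - I*sqrt(38)/12516) - 4141)*(-23896) = (-58015/14 - I*sqrt(38)/12516)*(-23896) = 693163220/7 + 5974*I*sqrt(38)/3129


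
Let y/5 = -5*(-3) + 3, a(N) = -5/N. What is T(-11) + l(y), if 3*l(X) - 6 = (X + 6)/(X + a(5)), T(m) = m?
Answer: -769/89 ≈ -8.6404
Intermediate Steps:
y = 90 (y = 5*(-5*(-3) + 3) = 5*(15 + 3) = 5*18 = 90)
l(X) = 2 + (6 + X)/(3*(-1 + X)) (l(X) = 2 + ((X + 6)/(X - 5/5))/3 = 2 + ((6 + X)/(X - 5*⅕))/3 = 2 + ((6 + X)/(X - 1))/3 = 2 + ((6 + X)/(-1 + X))/3 = 2 + (6 + X)/(3*(-1 + X)))
T(-11) + l(y) = -11 + (7/3)*90/(-1 + 90) = -11 + (7/3)*90/89 = -11 + (7/3)*90*(1/89) = -11 + 210/89 = -769/89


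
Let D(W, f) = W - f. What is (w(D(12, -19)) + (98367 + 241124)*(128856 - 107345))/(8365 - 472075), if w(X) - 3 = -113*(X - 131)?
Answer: -3651401102/231855 ≈ -15749.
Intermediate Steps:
w(X) = 14806 - 113*X (w(X) = 3 - 113*(X - 131) = 3 - 113*(-131 + X) = 3 + (14803 - 113*X) = 14806 - 113*X)
(w(D(12, -19)) + (98367 + 241124)*(128856 - 107345))/(8365 - 472075) = ((14806 - 113*(12 - 1*(-19))) + (98367 + 241124)*(128856 - 107345))/(8365 - 472075) = ((14806 - 113*(12 + 19)) + 339491*21511)/(-463710) = ((14806 - 113*31) + 7302790901)*(-1/463710) = ((14806 - 3503) + 7302790901)*(-1/463710) = (11303 + 7302790901)*(-1/463710) = 7302802204*(-1/463710) = -3651401102/231855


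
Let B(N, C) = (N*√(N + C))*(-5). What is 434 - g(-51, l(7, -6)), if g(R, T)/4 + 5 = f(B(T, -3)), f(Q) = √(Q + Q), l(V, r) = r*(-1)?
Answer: 454 - 8*I*3^(¾)*√5 ≈ 454.0 - 40.777*I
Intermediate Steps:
B(N, C) = -5*N*√(C + N) (B(N, C) = (N*√(C + N))*(-5) = -5*N*√(C + N))
l(V, r) = -r
f(Q) = √2*√Q (f(Q) = √(2*Q) = √2*√Q)
g(R, T) = -20 + 4*√10*√(-T*√(-3 + T)) (g(R, T) = -20 + 4*(√2*√(-5*T*√(-3 + T))) = -20 + 4*(√2*(√5*√(-T*√(-3 + T)))) = -20 + 4*(√10*√(-T*√(-3 + T))) = -20 + 4*√10*√(-T*√(-3 + T)))
434 - g(-51, l(7, -6)) = 434 - (-20 + 4*√10*√(-(-1*(-6))*√(-3 - 1*(-6)))) = 434 - (-20 + 4*√10*√(-1*6*√(-3 + 6))) = 434 - (-20 + 4*√10*√(-1*6*√3)) = 434 - (-20 + 4*√10*√(-6*√3)) = 434 - (-20 + 4*√10*(I*√2*3^(¾))) = 434 - (-20 + 8*I*3^(¾)*√5) = 434 + (20 - 8*I*3^(¾)*√5) = 454 - 8*I*3^(¾)*√5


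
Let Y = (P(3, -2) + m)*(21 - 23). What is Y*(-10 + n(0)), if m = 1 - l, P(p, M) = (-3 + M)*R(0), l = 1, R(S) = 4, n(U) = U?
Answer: -400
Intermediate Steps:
P(p, M) = -12 + 4*M (P(p, M) = (-3 + M)*4 = -12 + 4*M)
m = 0 (m = 1 - 1*1 = 1 - 1 = 0)
Y = 40 (Y = ((-12 + 4*(-2)) + 0)*(21 - 23) = ((-12 - 8) + 0)*(-2) = (-20 + 0)*(-2) = -20*(-2) = 40)
Y*(-10 + n(0)) = 40*(-10 + 0) = 40*(-10) = -400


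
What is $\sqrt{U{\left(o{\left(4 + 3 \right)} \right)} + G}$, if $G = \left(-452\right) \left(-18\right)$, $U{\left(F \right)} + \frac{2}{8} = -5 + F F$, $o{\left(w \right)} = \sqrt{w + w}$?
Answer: $\frac{\sqrt{32579}}{2} \approx 90.248$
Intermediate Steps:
$o{\left(w \right)} = \sqrt{2} \sqrt{w}$ ($o{\left(w \right)} = \sqrt{2 w} = \sqrt{2} \sqrt{w}$)
$U{\left(F \right)} = - \frac{21}{4} + F^{2}$ ($U{\left(F \right)} = - \frac{1}{4} + \left(-5 + F F\right) = - \frac{1}{4} + \left(-5 + F^{2}\right) = - \frac{21}{4} + F^{2}$)
$G = 8136$
$\sqrt{U{\left(o{\left(4 + 3 \right)} \right)} + G} = \sqrt{\left(- \frac{21}{4} + \left(\sqrt{2} \sqrt{4 + 3}\right)^{2}\right) + 8136} = \sqrt{\left(- \frac{21}{4} + \left(\sqrt{2} \sqrt{7}\right)^{2}\right) + 8136} = \sqrt{\left(- \frac{21}{4} + \left(\sqrt{14}\right)^{2}\right) + 8136} = \sqrt{\left(- \frac{21}{4} + 14\right) + 8136} = \sqrt{\frac{35}{4} + 8136} = \sqrt{\frac{32579}{4}} = \frac{\sqrt{32579}}{2}$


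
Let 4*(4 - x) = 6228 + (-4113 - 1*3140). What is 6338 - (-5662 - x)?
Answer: 49041/4 ≈ 12260.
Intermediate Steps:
x = 1041/4 (x = 4 - (6228 + (-4113 - 1*3140))/4 = 4 - (6228 + (-4113 - 3140))/4 = 4 - (6228 - 7253)/4 = 4 - 1/4*(-1025) = 4 + 1025/4 = 1041/4 ≈ 260.25)
6338 - (-5662 - x) = 6338 - (-5662 - 1*1041/4) = 6338 - (-5662 - 1041/4) = 6338 - 1*(-23689/4) = 6338 + 23689/4 = 49041/4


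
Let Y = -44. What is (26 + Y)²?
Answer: 324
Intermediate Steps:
(26 + Y)² = (26 - 44)² = (-18)² = 324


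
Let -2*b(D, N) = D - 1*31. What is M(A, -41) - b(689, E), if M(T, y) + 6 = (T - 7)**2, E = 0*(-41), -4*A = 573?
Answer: 366369/16 ≈ 22898.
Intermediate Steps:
A = -573/4 (A = -1/4*573 = -573/4 ≈ -143.25)
E = 0
M(T, y) = -6 + (-7 + T)**2 (M(T, y) = -6 + (T - 7)**2 = -6 + (-7 + T)**2)
b(D, N) = 31/2 - D/2 (b(D, N) = -(D - 1*31)/2 = -(D - 31)/2 = -(-31 + D)/2 = 31/2 - D/2)
M(A, -41) - b(689, E) = (-6 + (-7 - 573/4)**2) - (31/2 - 1/2*689) = (-6 + (-601/4)**2) - (31/2 - 689/2) = (-6 + 361201/16) - 1*(-329) = 361105/16 + 329 = 366369/16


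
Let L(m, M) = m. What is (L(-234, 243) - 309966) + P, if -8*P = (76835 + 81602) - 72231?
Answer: -1283903/4 ≈ -3.2098e+5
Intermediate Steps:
P = -43103/4 (P = -((76835 + 81602) - 72231)/8 = -(158437 - 72231)/8 = -1/8*86206 = -43103/4 ≈ -10776.)
(L(-234, 243) - 309966) + P = (-234 - 309966) - 43103/4 = -310200 - 43103/4 = -1283903/4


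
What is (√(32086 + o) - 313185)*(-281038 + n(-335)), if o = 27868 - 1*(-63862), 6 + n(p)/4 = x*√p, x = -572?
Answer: 2*(140531 + 1144*I*√335)*(313185 - 2*√30954) ≈ 8.7925e+10 + 1.3101e+10*I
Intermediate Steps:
n(p) = -24 - 2288*√p (n(p) = -24 + 4*(-572*√p) = -24 - 2288*√p)
o = 91730 (o = 27868 + 63862 = 91730)
(√(32086 + o) - 313185)*(-281038 + n(-335)) = (√(32086 + 91730) - 313185)*(-281038 + (-24 - 2288*I*√335)) = (√123816 - 313185)*(-281038 + (-24 - 2288*I*√335)) = (2*√30954 - 313185)*(-281038 + (-24 - 2288*I*√335)) = (-313185 + 2*√30954)*(-281062 - 2288*I*√335)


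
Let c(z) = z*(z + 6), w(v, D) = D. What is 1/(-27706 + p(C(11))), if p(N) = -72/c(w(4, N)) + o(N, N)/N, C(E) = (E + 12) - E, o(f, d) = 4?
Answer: -1/27706 ≈ -3.6093e-5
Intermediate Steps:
c(z) = z*(6 + z)
C(E) = 12 (C(E) = (12 + E) - E = 12)
p(N) = 4/N - 72/(N*(6 + N)) (p(N) = -72*1/(N*(6 + N)) + 4/N = -72/(N*(6 + N)) + 4/N = 4/N - 72/(N*(6 + N)))
1/(-27706 + p(C(11))) = 1/(-27706 + 4*(-12 + 12)/(12*(6 + 12))) = 1/(-27706 + 4*(1/12)*0/18) = 1/(-27706 + 4*(1/12)*(1/18)*0) = 1/(-27706 + 0) = 1/(-27706) = -1/27706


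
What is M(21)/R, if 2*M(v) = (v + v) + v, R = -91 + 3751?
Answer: 21/2440 ≈ 0.0086066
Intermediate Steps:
R = 3660
M(v) = 3*v/2 (M(v) = ((v + v) + v)/2 = (2*v + v)/2 = (3*v)/2 = 3*v/2)
M(21)/R = ((3/2)*21)/3660 = (63/2)*(1/3660) = 21/2440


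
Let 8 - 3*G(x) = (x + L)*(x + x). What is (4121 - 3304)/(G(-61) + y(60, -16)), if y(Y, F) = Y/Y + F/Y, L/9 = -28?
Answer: -12255/190879 ≈ -0.064203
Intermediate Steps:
L = -252 (L = 9*(-28) = -252)
G(x) = 8/3 - 2*x*(-252 + x)/3 (G(x) = 8/3 - (x - 252)*(x + x)/3 = 8/3 - (-252 + x)*2*x/3 = 8/3 - 2*x*(-252 + x)/3)
y(Y, F) = 1 + F/Y
(4121 - 3304)/(G(-61) + y(60, -16)) = (4121 - 3304)/((8/3 + 168*(-61) - 2/3*(-61)**2) + (-16 + 60)/60) = 817/((8/3 - 10248 - 2/3*3721) + (1/60)*44) = 817/((8/3 - 10248 - 7442/3) + 11/15) = 817/(-12726 + 11/15) = 817/(-190879/15) = 817*(-15/190879) = -12255/190879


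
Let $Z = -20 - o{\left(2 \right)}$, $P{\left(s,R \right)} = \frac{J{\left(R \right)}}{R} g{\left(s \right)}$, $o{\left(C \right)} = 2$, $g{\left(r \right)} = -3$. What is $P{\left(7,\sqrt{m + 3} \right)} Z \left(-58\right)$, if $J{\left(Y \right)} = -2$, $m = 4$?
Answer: $\frac{7656 \sqrt{7}}{7} \approx 2893.7$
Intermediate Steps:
$P{\left(s,R \right)} = \frac{6}{R}$ ($P{\left(s,R \right)} = - \frac{2}{R} \left(-3\right) = \frac{6}{R}$)
$Z = -22$ ($Z = -20 - 2 = -22$)
$P{\left(7,\sqrt{m + 3} \right)} Z \left(-58\right) = \frac{6}{\sqrt{4 + 3}} \left(-22\right) \left(-58\right) = \frac{6}{\sqrt{7}} \left(-22\right) \left(-58\right) = 6 \frac{\sqrt{7}}{7} \left(-22\right) \left(-58\right) = \frac{6 \sqrt{7}}{7} \left(-22\right) \left(-58\right) = - \frac{132 \sqrt{7}}{7} \left(-58\right) = \frac{7656 \sqrt{7}}{7}$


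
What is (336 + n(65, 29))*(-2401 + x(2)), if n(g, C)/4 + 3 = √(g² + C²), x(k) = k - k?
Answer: -777924 - 9604*√5066 ≈ -1.4615e+6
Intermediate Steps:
x(k) = 0
n(g, C) = -12 + 4*√(C² + g²) (n(g, C) = -12 + 4*√(g² + C²) = -12 + 4*√(C² + g²))
(336 + n(65, 29))*(-2401 + x(2)) = (336 + (-12 + 4*√(29² + 65²)))*(-2401 + 0) = (336 + (-12 + 4*√(841 + 4225)))*(-2401) = (336 + (-12 + 4*√5066))*(-2401) = (324 + 4*√5066)*(-2401) = -777924 - 9604*√5066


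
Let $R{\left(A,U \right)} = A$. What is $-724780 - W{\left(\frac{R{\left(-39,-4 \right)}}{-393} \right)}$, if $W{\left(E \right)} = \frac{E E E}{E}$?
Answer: $- \frac{12437949749}{17161} \approx -7.2478 \cdot 10^{5}$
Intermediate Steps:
$W{\left(E \right)} = E^{2}$ ($W{\left(E \right)} = \frac{E^{2} E}{E} = \frac{E^{3}}{E} = E^{2}$)
$-724780 - W{\left(\frac{R{\left(-39,-4 \right)}}{-393} \right)} = -724780 - \left(- \frac{39}{-393}\right)^{2} = -724780 - \left(\left(-39\right) \left(- \frac{1}{393}\right)\right)^{2} = -724780 - \left(\frac{13}{131}\right)^{2} = -724780 - \frac{169}{17161} = - \frac{12437949749}{17161}$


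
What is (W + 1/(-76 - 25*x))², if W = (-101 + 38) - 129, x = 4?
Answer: 1141966849/30976 ≈ 36866.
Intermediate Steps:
W = -192 (W = -63 - 129 = -192)
(W + 1/(-76 - 25*x))² = (-192 + 1/(-76 - 25*4))² = (-192 + 1/(-76 - 100))² = (-192 + 1/(-176))² = (-192 - 1/176)² = (-33793/176)² = 1141966849/30976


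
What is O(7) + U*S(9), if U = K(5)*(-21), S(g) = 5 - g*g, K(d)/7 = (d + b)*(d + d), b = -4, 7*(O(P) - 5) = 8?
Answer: 782083/7 ≈ 1.1173e+5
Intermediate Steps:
O(P) = 43/7 (O(P) = 5 + (⅐)*8 = 5 + 8/7 = 43/7)
K(d) = 14*d*(-4 + d) (K(d) = 7*((d - 4)*(d + d)) = 7*((-4 + d)*(2*d)) = 7*(2*d*(-4 + d)) = 14*d*(-4 + d))
S(g) = 5 - g²
U = -1470 (U = (14*5*(-4 + 5))*(-21) = (14*5*1)*(-21) = 70*(-21) = -1470)
O(7) + U*S(9) = 43/7 - 1470*(5 - 1*9²) = 43/7 - 1470*(5 - 1*81) = 43/7 - 1470*(5 - 81) = 43/7 - 1470*(-76) = 43/7 + 111720 = 782083/7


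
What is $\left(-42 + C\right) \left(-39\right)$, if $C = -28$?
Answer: $2730$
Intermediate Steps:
$\left(-42 + C\right) \left(-39\right) = \left(-42 - 28\right) \left(-39\right) = \left(-70\right) \left(-39\right) = 2730$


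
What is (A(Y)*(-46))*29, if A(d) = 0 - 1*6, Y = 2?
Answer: 8004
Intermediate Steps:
A(d) = -6 (A(d) = 0 - 6 = -6)
(A(Y)*(-46))*29 = -6*(-46)*29 = 276*29 = 8004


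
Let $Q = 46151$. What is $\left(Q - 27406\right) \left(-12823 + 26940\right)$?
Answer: $264623165$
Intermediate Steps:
$\left(Q - 27406\right) \left(-12823 + 26940\right) = \left(46151 - 27406\right) \left(-12823 + 26940\right) = 18745 \cdot 14117 = 264623165$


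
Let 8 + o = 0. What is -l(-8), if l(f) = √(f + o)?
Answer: -4*I ≈ -4.0*I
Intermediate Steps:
o = -8 (o = -8 + 0 = -8)
l(f) = √(-8 + f) (l(f) = √(f - 8) = √(-8 + f))
-l(-8) = -√(-8 - 8) = -√(-16) = -4*I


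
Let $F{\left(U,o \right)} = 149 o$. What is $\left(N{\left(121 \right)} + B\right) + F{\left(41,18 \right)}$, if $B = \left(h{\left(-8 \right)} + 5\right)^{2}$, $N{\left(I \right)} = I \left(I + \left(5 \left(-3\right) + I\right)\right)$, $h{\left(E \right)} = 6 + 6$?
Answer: $30438$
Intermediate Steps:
$h{\left(E \right)} = 12$
$N{\left(I \right)} = I \left(-15 + 2 I\right)$ ($N{\left(I \right)} = I \left(I + \left(-15 + I\right)\right) = I \left(-15 + 2 I\right)$)
$B = 289$ ($B = \left(12 + 5\right)^{2} = 17^{2} = 289$)
$\left(N{\left(121 \right)} + B\right) + F{\left(41,18 \right)} = \left(121 \left(-15 + 2 \cdot 121\right) + 289\right) + 149 \cdot 18 = \left(121 \left(-15 + 242\right) + 289\right) + 2682 = \left(121 \cdot 227 + 289\right) + 2682 = \left(27467 + 289\right) + 2682 = 27756 + 2682 = 30438$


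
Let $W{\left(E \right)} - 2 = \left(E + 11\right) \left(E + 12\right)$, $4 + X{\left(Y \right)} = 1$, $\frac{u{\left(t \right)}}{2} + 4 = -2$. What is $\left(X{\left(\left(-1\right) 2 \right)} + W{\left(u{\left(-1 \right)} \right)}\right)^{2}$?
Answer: $1$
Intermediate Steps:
$u{\left(t \right)} = -12$ ($u{\left(t \right)} = -8 + 2 \left(-2\right) = -8 - 4 = -12$)
$X{\left(Y \right)} = -3$ ($X{\left(Y \right)} = -4 + 1 = -3$)
$W{\left(E \right)} = 2 + \left(11 + E\right) \left(12 + E\right)$ ($W{\left(E \right)} = 2 + \left(E + 11\right) \left(E + 12\right) = 2 + \left(11 + E\right) \left(12 + E\right)$)
$\left(X{\left(\left(-1\right) 2 \right)} + W{\left(u{\left(-1 \right)} \right)}\right)^{2} = \left(-3 + \left(134 + \left(-12\right)^{2} + 23 \left(-12\right)\right)\right)^{2} = \left(-3 + \left(134 + 144 - 276\right)\right)^{2} = \left(-3 + 2\right)^{2} = \left(-1\right)^{2} = 1$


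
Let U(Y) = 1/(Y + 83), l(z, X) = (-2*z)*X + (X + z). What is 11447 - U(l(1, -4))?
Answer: 1007335/88 ≈ 11447.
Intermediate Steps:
l(z, X) = X + z - 2*X*z (l(z, X) = -2*X*z + (X + z) = X + z - 2*X*z)
U(Y) = 1/(83 + Y)
11447 - U(l(1, -4)) = 11447 - 1/(83 + (-4 + 1 - 2*(-4)*1)) = 11447 - 1/(83 + (-4 + 1 + 8)) = 11447 - 1/(83 + 5) = 11447 - 1/88 = 1007335/88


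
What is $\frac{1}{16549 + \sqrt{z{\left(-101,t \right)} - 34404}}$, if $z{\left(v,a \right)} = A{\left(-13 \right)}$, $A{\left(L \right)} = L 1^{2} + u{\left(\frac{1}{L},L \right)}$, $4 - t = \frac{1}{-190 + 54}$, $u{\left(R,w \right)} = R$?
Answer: $\frac{215137}{3560749635} - \frac{i \sqrt{5816486}}{3560749635} \approx 6.0419 \cdot 10^{-5} - 6.7731 \cdot 10^{-7} i$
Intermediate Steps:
$t = \frac{545}{136}$ ($t = 4 - \frac{1}{-190 + 54} = 4 - \frac{1}{-136} = 4 - - \frac{1}{136} = 4 + \frac{1}{136} = \frac{545}{136} \approx 4.0074$)
$A{\left(L \right)} = L + \frac{1}{L}$ ($A{\left(L \right)} = L 1^{2} + \frac{1}{L} = L 1 + \frac{1}{L} = L + \frac{1}{L}$)
$z{\left(v,a \right)} = - \frac{170}{13}$ ($z{\left(v,a \right)} = -13 + \frac{1}{-13} = -13 - \frac{1}{13} = - \frac{170}{13}$)
$\frac{1}{16549 + \sqrt{z{\left(-101,t \right)} - 34404}} = \frac{1}{16549 + \sqrt{- \frac{170}{13} - 34404}} = \frac{1}{16549 + \sqrt{- \frac{447422}{13}}} = \frac{1}{16549 + \frac{i \sqrt{5816486}}{13}}$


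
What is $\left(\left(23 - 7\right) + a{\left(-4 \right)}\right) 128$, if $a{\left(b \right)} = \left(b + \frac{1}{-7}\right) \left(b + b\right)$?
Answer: $\frac{44032}{7} \approx 6290.3$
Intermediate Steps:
$a{\left(b \right)} = 2 b \left(- \frac{1}{7} + b\right)$ ($a{\left(b \right)} = \left(b - \frac{1}{7}\right) 2 b = \left(- \frac{1}{7} + b\right) 2 b = 2 b \left(- \frac{1}{7} + b\right)$)
$\left(\left(23 - 7\right) + a{\left(-4 \right)}\right) 128 = \left(\left(23 - 7\right) + \frac{2}{7} \left(-4\right) \left(-1 + 7 \left(-4\right)\right)\right) 128 = \left(\left(23 - 7\right) + \frac{2}{7} \left(-4\right) \left(-1 - 28\right)\right) 128 = \left(16 + \frac{2}{7} \left(-4\right) \left(-29\right)\right) 128 = \left(16 + \frac{232}{7}\right) 128 = \frac{344}{7} \cdot 128 = \frac{44032}{7}$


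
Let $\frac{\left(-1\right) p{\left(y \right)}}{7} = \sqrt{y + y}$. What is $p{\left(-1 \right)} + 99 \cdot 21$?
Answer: $2079 - 7 i \sqrt{2} \approx 2079.0 - 9.8995 i$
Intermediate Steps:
$p{\left(y \right)} = - 7 \sqrt{2} \sqrt{y}$ ($p{\left(y \right)} = - 7 \sqrt{y + y} = - 7 \sqrt{2 y} = - 7 \sqrt{2} \sqrt{y}$)
$p{\left(-1 \right)} + 99 \cdot 21 = - 7 \sqrt{2} \sqrt{-1} + 99 \cdot 21 = - 7 \sqrt{2} i + 2079 = - 7 i \sqrt{2} + 2079 = 2079 - 7 i \sqrt{2}$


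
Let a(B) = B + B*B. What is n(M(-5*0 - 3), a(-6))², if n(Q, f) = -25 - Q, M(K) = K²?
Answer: 1156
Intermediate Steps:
a(B) = B + B²
n(M(-5*0 - 3), a(-6))² = (-25 - (-5*0 - 3)²)² = (-25 - (0 - 3)²)² = (-25 - 1*(-3)²)² = (-25 - 1*9)² = (-25 - 9)² = (-34)² = 1156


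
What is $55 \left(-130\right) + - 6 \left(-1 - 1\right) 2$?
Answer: $-7126$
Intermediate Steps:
$55 \left(-130\right) + - 6 \left(-1 - 1\right) 2 = -7150 + \left(-6\right) \left(-2\right) 2 = -7150 + 12 \cdot 2 = -7150 + 24 = -7126$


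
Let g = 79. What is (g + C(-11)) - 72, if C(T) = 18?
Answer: 25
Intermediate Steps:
(g + C(-11)) - 72 = (79 + 18) - 72 = 97 - 72 = 25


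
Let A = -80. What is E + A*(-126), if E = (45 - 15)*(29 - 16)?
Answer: 10470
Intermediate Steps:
E = 390 (E = 30*13 = 390)
E + A*(-126) = 390 - 80*(-126) = 390 + 10080 = 10470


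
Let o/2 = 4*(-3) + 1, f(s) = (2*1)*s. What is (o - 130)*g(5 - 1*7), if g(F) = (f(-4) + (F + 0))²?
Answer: -15200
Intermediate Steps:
f(s) = 2*s
g(F) = (-8 + F)² (g(F) = (2*(-4) + (F + 0))² = (-8 + F)²)
o = -22 (o = 2*(4*(-3) + 1) = 2*(-12 + 1) = 2*(-11) = -22)
(o - 130)*g(5 - 1*7) = (-22 - 130)*(-8 + (5 - 1*7))² = -152*(-8 + (5 - 7))² = -152*(-8 - 2)² = -152*(-10)² = -152*100 = -15200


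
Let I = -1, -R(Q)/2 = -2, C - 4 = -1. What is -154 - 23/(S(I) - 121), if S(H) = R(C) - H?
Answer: -17841/116 ≈ -153.80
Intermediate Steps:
C = 3 (C = 4 - 1 = 3)
R(Q) = 4 (R(Q) = -2*(-2) = 4)
S(H) = 4 - H
-154 - 23/(S(I) - 121) = -154 - 23/((4 - 1*(-1)) - 121) = -154 - 23/((4 + 1) - 121) = -154 - 23/(5 - 121) = -154 - 23/(-116) = -154 - 23*(-1/116) = -154 + 23/116 = -17841/116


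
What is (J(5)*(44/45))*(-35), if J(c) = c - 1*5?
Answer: 0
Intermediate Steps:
J(c) = -5 + c (J(c) = c - 5 = -5 + c)
(J(5)*(44/45))*(-35) = ((-5 + 5)*(44/45))*(-35) = (0*(44*(1/45)))*(-35) = (0*(44/45))*(-35) = 0*(-35) = 0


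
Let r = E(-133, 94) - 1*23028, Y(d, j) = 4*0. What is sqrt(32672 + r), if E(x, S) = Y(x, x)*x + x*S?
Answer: I*sqrt(2858) ≈ 53.46*I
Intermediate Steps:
Y(d, j) = 0
E(x, S) = S*x (E(x, S) = 0*x + x*S = 0 + S*x = S*x)
r = -35530 (r = 94*(-133) - 1*23028 = -12502 - 23028 = -35530)
sqrt(32672 + r) = sqrt(32672 - 35530) = sqrt(-2858) = I*sqrt(2858)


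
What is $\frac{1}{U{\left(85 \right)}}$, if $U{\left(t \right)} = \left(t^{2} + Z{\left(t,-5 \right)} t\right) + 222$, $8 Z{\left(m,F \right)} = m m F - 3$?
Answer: $- \frac{1}{376413} \approx -2.6567 \cdot 10^{-6}$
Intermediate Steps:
$Z{\left(m,F \right)} = - \frac{3}{8} + \frac{F m^{2}}{8}$ ($Z{\left(m,F \right)} = \frac{m m F - 3}{8} = \frac{m^{2} F - 3}{8} = \frac{F m^{2} - 3}{8} = \frac{-3 + F m^{2}}{8} = - \frac{3}{8} + \frac{F m^{2}}{8}$)
$U{\left(t \right)} = 222 + t^{2} + t \left(- \frac{3}{8} - \frac{5 t^{2}}{8}\right)$ ($U{\left(t \right)} = \left(t^{2} + \left(- \frac{3}{8} + \frac{1}{8} \left(-5\right) t^{2}\right) t\right) + 222 = \left(t^{2} + \left(- \frac{3}{8} - \frac{5 t^{2}}{8}\right) t\right) + 222 = \left(t^{2} + t \left(- \frac{3}{8} - \frac{5 t^{2}}{8}\right)\right) + 222 = 222 + t^{2} + t \left(- \frac{3}{8} - \frac{5 t^{2}}{8}\right)$)
$\frac{1}{U{\left(85 \right)}} = \frac{1}{222 + 85^{2} - \frac{85 \left(3 + 5 \cdot 85^{2}\right)}{8}} = \frac{1}{222 + 7225 - \frac{85 \left(3 + 5 \cdot 7225\right)}{8}} = \frac{1}{222 + 7225 - \frac{85 \left(3 + 36125\right)}{8}} = \frac{1}{222 + 7225 - \frac{85}{8} \cdot 36128} = \frac{1}{222 + 7225 - 383860} = \frac{1}{-376413} = - \frac{1}{376413}$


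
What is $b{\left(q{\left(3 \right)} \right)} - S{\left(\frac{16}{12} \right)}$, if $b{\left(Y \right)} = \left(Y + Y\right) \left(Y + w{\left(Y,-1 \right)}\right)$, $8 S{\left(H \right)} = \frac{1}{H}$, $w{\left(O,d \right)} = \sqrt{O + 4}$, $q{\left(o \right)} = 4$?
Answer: $\frac{1021}{32} + 16 \sqrt{2} \approx 54.534$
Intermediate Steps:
$w{\left(O,d \right)} = \sqrt{4 + O}$
$S{\left(H \right)} = \frac{1}{8 H}$
$b{\left(Y \right)} = 2 Y \left(Y + \sqrt{4 + Y}\right)$ ($b{\left(Y \right)} = \left(Y + Y\right) \left(Y + \sqrt{4 + Y}\right) = 2 Y \left(Y + \sqrt{4 + Y}\right)$)
$b{\left(q{\left(3 \right)} \right)} - S{\left(\frac{16}{12} \right)} = 2 \cdot 4 \left(4 + \sqrt{4 + 4}\right) - \frac{1}{8 \cdot \frac{16}{12}} = 2 \cdot 4 \left(4 + \sqrt{8}\right) - \frac{1}{8 \cdot 16 \cdot \frac{1}{12}} = 2 \cdot 4 \left(4 + 2 \sqrt{2}\right) - \frac{1}{8 \cdot \frac{4}{3}} = \left(32 + 16 \sqrt{2}\right) - \frac{1}{8} \cdot \frac{3}{4} = \left(32 + 16 \sqrt{2}\right) - \frac{3}{32} = \frac{1021}{32} + 16 \sqrt{2}$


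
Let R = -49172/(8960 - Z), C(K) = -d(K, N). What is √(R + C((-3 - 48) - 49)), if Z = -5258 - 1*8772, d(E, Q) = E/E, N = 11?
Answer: 3*I*√1055/55 ≈ 1.7717*I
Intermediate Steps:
d(E, Q) = 1
Z = -14030 (Z = -5258 - 8772 = -14030)
C(K) = -1 (C(K) = -1*1 = -1)
R = -1294/605 (R = -49172/(8960 - 1*(-14030)) = -49172/(8960 + 14030) = -49172/22990 = -49172*1/22990 = -1294/605 ≈ -2.1388)
√(R + C((-3 - 48) - 49)) = √(-1294/605 - 1) = √(-1899/605) = 3*I*√1055/55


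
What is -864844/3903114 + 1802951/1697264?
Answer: 2784627351299/3312307440048 ≈ 0.84069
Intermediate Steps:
-864844/3903114 + 1802951/1697264 = -864844*1/3903114 + 1802951*(1/1697264) = -432422/1951557 + 1802951/1697264 = 2784627351299/3312307440048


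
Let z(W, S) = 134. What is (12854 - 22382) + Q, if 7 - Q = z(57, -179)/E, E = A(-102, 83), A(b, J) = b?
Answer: -485504/51 ≈ -9519.7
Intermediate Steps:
E = -102
Q = 424/51 (Q = 7 - 134/(-102) = 7 - 134*(-1)/102 = 7 - 1*(-67/51) = 7 + 67/51 = 424/51 ≈ 8.3137)
(12854 - 22382) + Q = (12854 - 22382) + 424/51 = -9528 + 424/51 = -485504/51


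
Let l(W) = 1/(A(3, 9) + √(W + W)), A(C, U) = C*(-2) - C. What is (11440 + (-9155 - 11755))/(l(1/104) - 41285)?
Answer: 1646374680410/7177482751287 - 18940*√13/7177482751287 ≈ 0.22938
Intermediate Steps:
A(C, U) = -3*C (A(C, U) = -2*C - C = -3*C)
l(W) = 1/(-9 + √2*√W) (l(W) = 1/(-3*3 + √(W + W)) = 1/(-9 + √(2*W)) = 1/(-9 + √2*√W))
(11440 + (-9155 - 11755))/(l(1/104) - 41285) = (11440 + (-9155 - 11755))/(1/(-9 + √2*√(1/104)) - 41285) = (11440 - 20910)/(1/(-9 + √2*√(1/104)) - 41285) = -9470/(1/(-9 + √2*(√26/52)) - 41285) = -9470/(1/(-9 + √13/26) - 41285) = -9470/(-41285 + 1/(-9 + √13/26))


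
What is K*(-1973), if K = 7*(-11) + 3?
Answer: 146002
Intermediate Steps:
K = -74 (K = -77 + 3 = -74)
K*(-1973) = -74*(-1973) = 146002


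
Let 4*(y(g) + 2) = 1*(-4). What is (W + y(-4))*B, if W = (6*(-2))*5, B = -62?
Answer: 3906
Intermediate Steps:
y(g) = -3 (y(g) = -2 + (1*(-4))/4 = -2 + (¼)*(-4) = -2 - 1 = -3)
W = -60 (W = -12*5 = -60)
(W + y(-4))*B = (-60 - 3)*(-62) = -63*(-62) = 3906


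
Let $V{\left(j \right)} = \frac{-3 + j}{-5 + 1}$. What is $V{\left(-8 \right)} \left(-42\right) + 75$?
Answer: $- \frac{81}{2} \approx -40.5$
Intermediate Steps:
$V{\left(j \right)} = \frac{3}{4} - \frac{j}{4}$ ($V{\left(j \right)} = \frac{-3 + j}{-4} = \left(-3 + j\right) \left(- \frac{1}{4}\right) = \frac{3}{4} - \frac{j}{4}$)
$V{\left(-8 \right)} \left(-42\right) + 75 = \left(\frac{3}{4} - -2\right) \left(-42\right) + 75 = \left(\frac{3}{4} + 2\right) \left(-42\right) + 75 = \frac{11}{4} \left(-42\right) + 75 = - \frac{231}{2} + 75 = - \frac{81}{2}$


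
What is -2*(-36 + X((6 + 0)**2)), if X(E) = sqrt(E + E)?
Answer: 72 - 12*sqrt(2) ≈ 55.029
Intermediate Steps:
X(E) = sqrt(2)*sqrt(E) (X(E) = sqrt(2*E) = sqrt(2)*sqrt(E))
-2*(-36 + X((6 + 0)**2)) = -2*(-36 + sqrt(2)*sqrt((6 + 0)**2)) = -2*(-36 + sqrt(2)*sqrt(6**2)) = -2*(-36 + sqrt(2)*sqrt(36)) = -2*(-36 + sqrt(2)*6) = -2*(-36 + 6*sqrt(2)) = 72 - 12*sqrt(2)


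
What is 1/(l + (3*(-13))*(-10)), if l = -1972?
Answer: -1/1582 ≈ -0.00063211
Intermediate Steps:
1/(l + (3*(-13))*(-10)) = 1/(-1972 + (3*(-13))*(-10)) = 1/(-1972 - 39*(-10)) = 1/(-1972 + 390) = 1/(-1582) = -1/1582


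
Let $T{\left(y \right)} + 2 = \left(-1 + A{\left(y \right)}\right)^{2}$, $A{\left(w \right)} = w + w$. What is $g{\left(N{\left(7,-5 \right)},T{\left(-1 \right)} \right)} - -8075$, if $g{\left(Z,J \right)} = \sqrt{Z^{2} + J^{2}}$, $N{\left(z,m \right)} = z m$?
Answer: $8075 + 7 \sqrt{26} \approx 8110.7$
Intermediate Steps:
$A{\left(w \right)} = 2 w$
$T{\left(y \right)} = -2 + \left(-1 + 2 y\right)^{2}$
$N{\left(z,m \right)} = m z$
$g{\left(Z,J \right)} = \sqrt{J^{2} + Z^{2}}$
$g{\left(N{\left(7,-5 \right)},T{\left(-1 \right)} \right)} - -8075 = \sqrt{\left(-2 + \left(-1 + 2 \left(-1\right)\right)^{2}\right)^{2} + \left(\left(-5\right) 7\right)^{2}} - -8075 = \sqrt{\left(-2 + \left(-1 - 2\right)^{2}\right)^{2} + \left(-35\right)^{2}} + 8075 = \sqrt{\left(-2 + \left(-3\right)^{2}\right)^{2} + 1225} + 8075 = \sqrt{\left(-2 + 9\right)^{2} + 1225} + 8075 = \sqrt{7^{2} + 1225} + 8075 = \sqrt{49 + 1225} + 8075 = \sqrt{1274} + 8075 = 7 \sqrt{26} + 8075 = 8075 + 7 \sqrt{26}$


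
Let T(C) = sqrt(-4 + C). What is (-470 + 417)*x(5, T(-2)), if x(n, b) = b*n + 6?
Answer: -318 - 265*I*sqrt(6) ≈ -318.0 - 649.12*I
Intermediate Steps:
x(n, b) = 6 + b*n
(-470 + 417)*x(5, T(-2)) = (-470 + 417)*(6 + sqrt(-4 - 2)*5) = -53*(6 + sqrt(-6)*5) = -53*(6 + (I*sqrt(6))*5) = -53*(6 + 5*I*sqrt(6)) = -318 - 265*I*sqrt(6)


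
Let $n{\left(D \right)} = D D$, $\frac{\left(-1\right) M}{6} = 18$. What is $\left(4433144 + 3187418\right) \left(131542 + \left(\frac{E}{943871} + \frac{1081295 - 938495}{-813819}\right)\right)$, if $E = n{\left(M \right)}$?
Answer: $\frac{256667048209817643752596}{256046717783} \approx 1.0024 \cdot 10^{12}$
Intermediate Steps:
$M = -108$ ($M = \left(-6\right) 18 = -108$)
$n{\left(D \right)} = D^{2}$
$E = 11664$ ($E = \left(-108\right)^{2} = 11664$)
$\left(4433144 + 3187418\right) \left(131542 + \left(\frac{E}{943871} + \frac{1081295 - 938495}{-813819}\right)\right) = \left(4433144 + 3187418\right) \left(131542 + \left(\frac{11664}{943871} + \frac{1081295 - 938495}{-813819}\right)\right) = 7620562 \left(131542 + \left(11664 \cdot \frac{1}{943871} + 142800 \left(- \frac{1}{813819}\right)\right)\right) = 7620562 \left(131542 + \left(\frac{11664}{943871} - \frac{47600}{271273}\right)\right) = 7620562 \left(131542 - \frac{41764131328}{256046717783}\right) = 7620562 \cdot \frac{33680855586480058}{256046717783} = \frac{256667048209817643752596}{256046717783}$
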